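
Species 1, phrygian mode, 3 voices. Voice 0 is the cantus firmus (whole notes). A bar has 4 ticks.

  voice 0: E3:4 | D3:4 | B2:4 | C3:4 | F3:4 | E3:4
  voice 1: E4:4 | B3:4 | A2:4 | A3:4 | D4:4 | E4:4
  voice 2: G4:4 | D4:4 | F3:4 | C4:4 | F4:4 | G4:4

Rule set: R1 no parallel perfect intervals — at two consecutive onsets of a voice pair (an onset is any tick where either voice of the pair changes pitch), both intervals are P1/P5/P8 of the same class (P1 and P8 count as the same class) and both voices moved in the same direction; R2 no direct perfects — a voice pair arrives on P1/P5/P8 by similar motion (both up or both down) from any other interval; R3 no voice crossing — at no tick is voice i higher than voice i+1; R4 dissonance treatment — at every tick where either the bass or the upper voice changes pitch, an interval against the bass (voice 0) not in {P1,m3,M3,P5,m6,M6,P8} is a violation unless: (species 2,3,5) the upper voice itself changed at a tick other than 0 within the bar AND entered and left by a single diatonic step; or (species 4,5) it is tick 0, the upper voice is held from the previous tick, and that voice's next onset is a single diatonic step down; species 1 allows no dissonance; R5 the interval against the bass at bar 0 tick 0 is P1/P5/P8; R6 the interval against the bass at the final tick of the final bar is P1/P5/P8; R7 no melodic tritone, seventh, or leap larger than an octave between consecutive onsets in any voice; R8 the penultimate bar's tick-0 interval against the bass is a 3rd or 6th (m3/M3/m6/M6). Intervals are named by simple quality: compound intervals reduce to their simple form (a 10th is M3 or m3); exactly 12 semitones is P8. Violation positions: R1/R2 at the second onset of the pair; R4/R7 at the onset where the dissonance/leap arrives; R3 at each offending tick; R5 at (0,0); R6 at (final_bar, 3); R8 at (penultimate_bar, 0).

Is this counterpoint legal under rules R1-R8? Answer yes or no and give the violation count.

No (13 violations)

bar 0: v0=E3 v1=E4 v2=G4 (m3)
bar 1: v0=D3 v1=B3 v2=D4 (P8)
bar 2: v0=B2 v1=A2 v2=F3 (TT)
bar 3: v0=C3 v1=A3 v2=C4 (P8)
bar 4: v0=F3 v1=D4 v2=F4 (P8)
bar 5: v0=E3 v1=E4 v2=G4 (m3)
  R5 @ bar0.0: opens on m3
  R2 @ bar1.0: E3/G4 m3 -> D3/D4 P8 similar
  R3 @ bar2.0: B2 above A2
  R4 @ bar2.0: B2/A2 M2 untreated
  R4 @ bar2.0: B2/F3 TT untreated
  R7 @ bar2.0: B3->A2 leap 14st
  R3 @ bar2.1: B2 above A2
  R3 @ bar2.2: B2 above A2
  R3 @ bar2.3: B2 above A2
  R2 @ bar3.0: B2/F3 TT -> C3/C4 P8 similar
  R1 @ bar4.0: C3/C4 P8 -> F3/F4 P8 similar
  R8 @ bar4.0: penult P8 not 3rd/6th
  R6 @ bar5.3: closes on m3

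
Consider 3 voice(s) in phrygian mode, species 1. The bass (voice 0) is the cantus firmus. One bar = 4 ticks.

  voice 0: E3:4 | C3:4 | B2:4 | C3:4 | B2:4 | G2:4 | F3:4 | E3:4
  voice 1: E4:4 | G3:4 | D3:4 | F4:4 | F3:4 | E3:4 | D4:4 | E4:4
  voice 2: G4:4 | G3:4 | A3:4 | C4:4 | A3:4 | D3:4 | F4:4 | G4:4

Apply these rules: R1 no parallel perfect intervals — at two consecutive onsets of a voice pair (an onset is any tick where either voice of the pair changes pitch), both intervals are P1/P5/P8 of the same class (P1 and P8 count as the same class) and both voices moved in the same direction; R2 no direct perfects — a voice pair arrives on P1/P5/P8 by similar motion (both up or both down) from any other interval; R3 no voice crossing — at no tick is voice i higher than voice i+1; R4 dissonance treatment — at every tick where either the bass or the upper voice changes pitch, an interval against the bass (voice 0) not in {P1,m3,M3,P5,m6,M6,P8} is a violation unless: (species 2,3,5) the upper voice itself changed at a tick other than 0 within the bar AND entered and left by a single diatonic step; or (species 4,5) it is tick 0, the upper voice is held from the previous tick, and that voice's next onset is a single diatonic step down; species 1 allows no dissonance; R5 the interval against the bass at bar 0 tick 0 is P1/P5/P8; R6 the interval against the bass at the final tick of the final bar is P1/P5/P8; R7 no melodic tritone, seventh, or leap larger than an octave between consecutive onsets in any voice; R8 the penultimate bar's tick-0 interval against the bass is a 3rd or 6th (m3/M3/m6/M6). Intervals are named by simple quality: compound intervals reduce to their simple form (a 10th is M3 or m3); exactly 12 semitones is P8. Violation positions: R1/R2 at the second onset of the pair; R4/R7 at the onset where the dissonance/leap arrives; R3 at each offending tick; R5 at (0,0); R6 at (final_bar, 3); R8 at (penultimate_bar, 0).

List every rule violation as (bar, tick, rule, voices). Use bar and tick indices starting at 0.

bar 0: v0=E3 v1=E4 v2=G4 downbeat m3
bar 1: v0=C3 v1=G3 v2=G3 downbeat P5
bar 2: v0=B2 v1=D3 v2=A3 downbeat m7
bar 3: v0=C3 v1=F4 v2=C4 downbeat P8
bar 4: v0=B2 v1=F3 v2=A3 downbeat m7
bar 5: v0=G2 v1=E3 v2=D3 downbeat P5
bar 6: v0=F3 v1=D4 v2=F4 downbeat P8
bar 7: v0=E3 v1=E4 v2=G4 downbeat m3
  -> R5 @ bar 0 tick 0 v(0, 2): opens on m3
  -> R2 @ bar 1 tick 0 v(0, 1): E3/E4 P8 -> C3/G3 P5 similar
  -> R2 @ bar 1 tick 0 v(0, 2): E3/G4 m3 -> C3/G3 P5 similar
  -> R2 @ bar 1 tick 0 v(1, 2): E4/G4 m3 -> G3/G3 P1 similar
  -> R4 @ bar 2 tick 0 v(0, 2): B2/A3 m7 untreated
  -> R2 @ bar 3 tick 0 v(0, 2): B2/A3 m7 -> C3/C4 P8 similar
  -> R3 @ bar 3 tick 0 v(1, 2): F4 above C4
  -> R4 @ bar 3 tick 0 v(0, 1): C3/F4 P4 untreated
  -> R7 @ bar 3 tick 0 v(1,): D3->F4 leap 15st
  -> R3 @ bar 3 tick 1 v(1, 2): F4 above C4
  -> R3 @ bar 3 tick 2 v(1, 2): F4 above C4
  -> R3 @ bar 3 tick 3 v(1, 2): F4 above C4
  -> R4 @ bar 4 tick 0 v(0, 1): B2/F3 TT untreated
  -> R4 @ bar 4 tick 0 v(0, 2): B2/A3 m7 untreated
  -> R2 @ bar 5 tick 0 v(0, 2): B2/A3 m7 -> G2/D3 P5 similar
  -> R3 @ bar 5 tick 0 v(1, 2): E3 above D3
  -> R3 @ bar 5 tick 1 v(1, 2): E3 above D3
  -> R3 @ bar 5 tick 2 v(1, 2): E3 above D3
  -> R3 @ bar 5 tick 3 v(1, 2): E3 above D3
  -> R2 @ bar 6 tick 0 v(0, 2): G2/D3 P5 -> F3/F4 P8 similar
  -> R7 @ bar 6 tick 0 v(0,): G2->F3 leap 10st
  -> R7 @ bar 6 tick 0 v(1,): E3->D4 leap 10st
  -> R7 @ bar 6 tick 0 v(2,): D3->F4 leap 15st
  -> R8 @ bar 6 tick 0 v(0, 2): penult P8 not 3rd/6th
  -> R6 @ bar 7 tick 3 v(0, 2): closes on m3

(0, 0, R5, (0, 2))
(1, 0, R2, (0, 1))
(1, 0, R2, (0, 2))
(1, 0, R2, (1, 2))
(2, 0, R4, (0, 2))
(3, 0, R2, (0, 2))
(3, 0, R3, (1, 2))
(3, 0, R4, (0, 1))
(3, 0, R7, (1,))
(3, 1, R3, (1, 2))
(3, 2, R3, (1, 2))
(3, 3, R3, (1, 2))
(4, 0, R4, (0, 1))
(4, 0, R4, (0, 2))
(5, 0, R2, (0, 2))
(5, 0, R3, (1, 2))
(5, 1, R3, (1, 2))
(5, 2, R3, (1, 2))
(5, 3, R3, (1, 2))
(6, 0, R2, (0, 2))
(6, 0, R7, (0,))
(6, 0, R7, (1,))
(6, 0, R7, (2,))
(6, 0, R8, (0, 2))
(7, 3, R6, (0, 2))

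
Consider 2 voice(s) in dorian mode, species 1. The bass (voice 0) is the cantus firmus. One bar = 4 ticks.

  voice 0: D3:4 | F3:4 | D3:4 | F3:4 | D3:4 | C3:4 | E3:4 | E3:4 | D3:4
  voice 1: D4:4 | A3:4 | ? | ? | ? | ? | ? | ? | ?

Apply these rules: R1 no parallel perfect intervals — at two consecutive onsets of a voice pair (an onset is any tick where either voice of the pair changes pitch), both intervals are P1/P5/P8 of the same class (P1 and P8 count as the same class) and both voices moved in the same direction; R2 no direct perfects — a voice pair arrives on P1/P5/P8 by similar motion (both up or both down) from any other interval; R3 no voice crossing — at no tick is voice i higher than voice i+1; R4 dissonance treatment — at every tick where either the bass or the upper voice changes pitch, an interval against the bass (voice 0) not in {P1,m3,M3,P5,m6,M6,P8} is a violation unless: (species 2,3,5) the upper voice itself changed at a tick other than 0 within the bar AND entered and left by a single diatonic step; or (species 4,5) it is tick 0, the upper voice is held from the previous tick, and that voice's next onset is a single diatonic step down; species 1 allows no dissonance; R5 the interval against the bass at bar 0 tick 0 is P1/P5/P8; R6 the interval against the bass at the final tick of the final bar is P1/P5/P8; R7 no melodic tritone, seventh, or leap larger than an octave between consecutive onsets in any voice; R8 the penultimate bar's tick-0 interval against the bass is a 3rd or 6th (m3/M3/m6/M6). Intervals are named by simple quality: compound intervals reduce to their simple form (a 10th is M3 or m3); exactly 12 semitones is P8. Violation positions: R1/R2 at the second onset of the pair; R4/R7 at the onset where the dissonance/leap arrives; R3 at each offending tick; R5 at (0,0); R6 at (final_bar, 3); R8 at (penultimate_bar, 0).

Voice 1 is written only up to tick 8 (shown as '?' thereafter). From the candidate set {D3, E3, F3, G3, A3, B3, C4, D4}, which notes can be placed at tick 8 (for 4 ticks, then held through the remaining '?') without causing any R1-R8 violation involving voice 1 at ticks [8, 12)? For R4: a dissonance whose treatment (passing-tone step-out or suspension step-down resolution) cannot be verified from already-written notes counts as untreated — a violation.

{A3, B3, D4, F3}

D3: violates R2
E3: violates R4
F3: legal
G3: violates R4
A3: legal
B3: legal
C4: violates R4
D4: legal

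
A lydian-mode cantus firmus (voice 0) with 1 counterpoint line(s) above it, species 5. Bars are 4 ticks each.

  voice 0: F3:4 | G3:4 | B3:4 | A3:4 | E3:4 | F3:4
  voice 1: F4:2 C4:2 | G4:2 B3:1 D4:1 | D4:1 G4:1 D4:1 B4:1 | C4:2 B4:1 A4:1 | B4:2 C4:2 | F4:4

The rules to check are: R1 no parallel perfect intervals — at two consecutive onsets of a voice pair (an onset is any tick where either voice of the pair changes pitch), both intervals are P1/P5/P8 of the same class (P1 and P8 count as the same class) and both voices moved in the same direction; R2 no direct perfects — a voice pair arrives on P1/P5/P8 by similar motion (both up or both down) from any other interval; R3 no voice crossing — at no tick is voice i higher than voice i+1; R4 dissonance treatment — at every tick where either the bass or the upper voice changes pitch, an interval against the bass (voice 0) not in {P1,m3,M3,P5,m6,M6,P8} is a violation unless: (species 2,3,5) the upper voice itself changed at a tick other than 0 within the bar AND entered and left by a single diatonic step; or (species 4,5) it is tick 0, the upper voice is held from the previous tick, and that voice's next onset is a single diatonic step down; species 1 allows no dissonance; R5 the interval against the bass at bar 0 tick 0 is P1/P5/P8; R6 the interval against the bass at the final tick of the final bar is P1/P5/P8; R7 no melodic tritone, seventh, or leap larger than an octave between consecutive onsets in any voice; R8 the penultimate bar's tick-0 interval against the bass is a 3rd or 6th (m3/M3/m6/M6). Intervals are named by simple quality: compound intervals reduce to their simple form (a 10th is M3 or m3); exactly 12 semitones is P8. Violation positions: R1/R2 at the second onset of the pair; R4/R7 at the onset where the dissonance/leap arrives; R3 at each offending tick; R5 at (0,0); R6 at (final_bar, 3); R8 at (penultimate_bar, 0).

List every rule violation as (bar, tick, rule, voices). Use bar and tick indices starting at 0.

(1, 0, R2, (0, 1))
(3, 0, R7, (1,))
(3, 2, R4, (0, 1))
(3, 2, R7, (1,))
(4, 0, R8, (0, 1))
(4, 2, R7, (1,))
(5, 0, R2, (0, 1))

bar 0: v0=F3 v1=F4 downbeat P8
bar 1: v0=G3 v1=G4 downbeat P8
bar 2: v0=B3 v1=D4 downbeat m3
bar 3: v0=A3 v1=C4 downbeat m3
bar 4: v0=E3 v1=B4 downbeat P5
bar 5: v0=F3 v1=F4 downbeat P8
  -> R2 @ bar 1 tick 0 v(0, 1): F3/C4 P5 -> G3/G4 P8 similar
  -> R7 @ bar 3 tick 0 v(1,): B4->C4 leap 11st
  -> R4 @ bar 3 tick 2 v(0, 1): A3/B4 M2 untreated
  -> R7 @ bar 3 tick 2 v(1,): C4->B4 leap 11st
  -> R8 @ bar 4 tick 0 v(0, 1): penult P5 not 3rd/6th
  -> R7 @ bar 4 tick 2 v(1,): B4->C4 leap 11st
  -> R2 @ bar 5 tick 0 v(0, 1): E3/C4 m6 -> F3/F4 P8 similar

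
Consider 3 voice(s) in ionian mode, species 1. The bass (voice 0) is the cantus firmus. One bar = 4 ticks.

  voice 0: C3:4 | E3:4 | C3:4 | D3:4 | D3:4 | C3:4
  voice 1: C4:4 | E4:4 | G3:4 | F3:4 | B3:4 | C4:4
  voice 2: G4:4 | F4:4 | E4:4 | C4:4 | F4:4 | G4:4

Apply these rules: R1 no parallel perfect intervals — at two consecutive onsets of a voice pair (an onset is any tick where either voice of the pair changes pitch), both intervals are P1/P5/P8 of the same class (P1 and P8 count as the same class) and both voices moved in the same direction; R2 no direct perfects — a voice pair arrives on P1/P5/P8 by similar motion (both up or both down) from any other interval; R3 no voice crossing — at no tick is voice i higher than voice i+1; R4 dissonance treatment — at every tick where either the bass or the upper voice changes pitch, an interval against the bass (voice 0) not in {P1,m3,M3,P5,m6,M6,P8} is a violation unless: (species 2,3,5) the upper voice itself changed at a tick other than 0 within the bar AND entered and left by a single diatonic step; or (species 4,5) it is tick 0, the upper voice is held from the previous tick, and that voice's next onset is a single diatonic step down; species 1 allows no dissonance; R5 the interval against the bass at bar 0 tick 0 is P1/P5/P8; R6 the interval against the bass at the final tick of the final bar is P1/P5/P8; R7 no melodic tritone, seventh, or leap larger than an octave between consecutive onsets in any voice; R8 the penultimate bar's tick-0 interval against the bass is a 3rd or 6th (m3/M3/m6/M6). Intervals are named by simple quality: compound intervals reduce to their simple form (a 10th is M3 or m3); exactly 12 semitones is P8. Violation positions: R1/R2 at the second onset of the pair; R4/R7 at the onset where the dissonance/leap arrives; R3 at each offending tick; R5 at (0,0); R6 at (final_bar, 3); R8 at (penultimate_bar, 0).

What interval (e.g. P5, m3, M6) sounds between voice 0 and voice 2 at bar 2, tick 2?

voice 0=C3 voice 2=E4 -> M3

M3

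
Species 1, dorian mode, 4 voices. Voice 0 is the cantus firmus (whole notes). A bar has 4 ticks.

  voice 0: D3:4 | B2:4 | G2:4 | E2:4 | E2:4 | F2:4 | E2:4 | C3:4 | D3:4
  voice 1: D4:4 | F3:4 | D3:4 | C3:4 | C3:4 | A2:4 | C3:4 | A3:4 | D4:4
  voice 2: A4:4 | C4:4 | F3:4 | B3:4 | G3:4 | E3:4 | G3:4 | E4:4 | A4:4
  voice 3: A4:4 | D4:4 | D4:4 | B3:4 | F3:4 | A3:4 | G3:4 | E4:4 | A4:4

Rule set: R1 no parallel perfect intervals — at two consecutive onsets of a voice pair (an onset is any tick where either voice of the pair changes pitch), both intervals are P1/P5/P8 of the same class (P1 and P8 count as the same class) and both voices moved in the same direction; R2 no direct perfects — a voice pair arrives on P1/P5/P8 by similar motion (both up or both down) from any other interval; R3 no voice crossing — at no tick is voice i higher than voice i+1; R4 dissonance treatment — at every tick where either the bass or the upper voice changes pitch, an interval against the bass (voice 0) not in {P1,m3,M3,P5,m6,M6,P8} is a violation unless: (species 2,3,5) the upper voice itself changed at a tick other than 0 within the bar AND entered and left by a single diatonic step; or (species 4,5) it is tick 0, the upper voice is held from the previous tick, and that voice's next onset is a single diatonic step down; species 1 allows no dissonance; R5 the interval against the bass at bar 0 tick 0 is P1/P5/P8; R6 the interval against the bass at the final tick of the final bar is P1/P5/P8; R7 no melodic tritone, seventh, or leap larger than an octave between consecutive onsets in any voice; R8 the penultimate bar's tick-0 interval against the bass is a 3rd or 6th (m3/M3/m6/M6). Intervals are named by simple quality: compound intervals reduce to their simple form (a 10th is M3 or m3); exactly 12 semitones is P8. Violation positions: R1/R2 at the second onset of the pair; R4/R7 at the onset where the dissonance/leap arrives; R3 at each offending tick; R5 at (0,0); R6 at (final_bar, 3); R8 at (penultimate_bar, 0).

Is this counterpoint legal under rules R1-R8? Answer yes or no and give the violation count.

bar 0: v0=D3 v1=D4 v2=A4 v3=A4 (P5)
bar 1: v0=B2 v1=F3 v2=C4 v3=D4 (m3)
bar 2: v0=G2 v1=D3 v2=F3 v3=D4 (P5)
bar 3: v0=E2 v1=C3 v2=B3 v3=B3 (P5)
bar 4: v0=E2 v1=C3 v2=G3 v3=F3 (m2)
bar 5: v0=F2 v1=A2 v2=E3 v3=A3 (M3)
bar 6: v0=E2 v1=C3 v2=G3 v3=G3 (m3)
bar 7: v0=C3 v1=A3 v2=E4 v3=E4 (M3)
bar 8: v0=D3 v1=D4 v2=A4 v3=A4 (P5)
  R1 @ bar1.0: D4/A4 P5 -> F3/C4 P5 similar
  R4 @ bar1.0: B2/F3 TT untreated
  R4 @ bar1.0: B2/C4 m2 untreated
  R2 @ bar2.0: B2/F3 TT -> G2/D3 P5 similar
  R4 @ bar2.0: G2/F3 m7 untreated
  R1 @ bar3.0: G2/D4 P5 -> E2/B3 P5 similar
  R7 @ bar3.0: F3->B3 leap 6st
  R3 @ bar4.0: G3 above F3
  R4 @ bar4.0: E2/F3 m2 untreated
  R7 @ bar4.0: B3->F3 leap 6st
  R3 @ bar4.1: G3 above F3
  R3 @ bar4.2: G3 above F3
  R3 @ bar4.3: G3 above F3
  R1 @ bar5.0: C3/G3 P5 -> A2/E3 P5 similar
  R4 @ bar5.0: F2/E3 M7 untreated
  R1 @ bar6.0: A2/E3 P5 -> C3/G3 P5 similar
  R1 @ bar7.0: C3/G3 P5 -> A3/E4 P5 similar
  R1 @ bar7.0: C3/G3 P5 -> A3/E4 P5 similar
  R1 @ bar7.0: G3/G3 P1 -> E4/E4 P1 similar
  R1 @ bar8.0: A3/E4 P5 -> D4/A4 P5 similar
  R1 @ bar8.0: A3/E4 P5 -> D4/A4 P5 similar
  R1 @ bar8.0: E4/E4 P1 -> A4/A4 P1 similar
  R2 @ bar8.0: C3/A3 M6 -> D3/D4 P8 similar
  R2 @ bar8.0: C3/E4 M3 -> D3/A4 P5 similar
  R2 @ bar8.0: C3/E4 M3 -> D3/A4 P5 similar

No (25 violations)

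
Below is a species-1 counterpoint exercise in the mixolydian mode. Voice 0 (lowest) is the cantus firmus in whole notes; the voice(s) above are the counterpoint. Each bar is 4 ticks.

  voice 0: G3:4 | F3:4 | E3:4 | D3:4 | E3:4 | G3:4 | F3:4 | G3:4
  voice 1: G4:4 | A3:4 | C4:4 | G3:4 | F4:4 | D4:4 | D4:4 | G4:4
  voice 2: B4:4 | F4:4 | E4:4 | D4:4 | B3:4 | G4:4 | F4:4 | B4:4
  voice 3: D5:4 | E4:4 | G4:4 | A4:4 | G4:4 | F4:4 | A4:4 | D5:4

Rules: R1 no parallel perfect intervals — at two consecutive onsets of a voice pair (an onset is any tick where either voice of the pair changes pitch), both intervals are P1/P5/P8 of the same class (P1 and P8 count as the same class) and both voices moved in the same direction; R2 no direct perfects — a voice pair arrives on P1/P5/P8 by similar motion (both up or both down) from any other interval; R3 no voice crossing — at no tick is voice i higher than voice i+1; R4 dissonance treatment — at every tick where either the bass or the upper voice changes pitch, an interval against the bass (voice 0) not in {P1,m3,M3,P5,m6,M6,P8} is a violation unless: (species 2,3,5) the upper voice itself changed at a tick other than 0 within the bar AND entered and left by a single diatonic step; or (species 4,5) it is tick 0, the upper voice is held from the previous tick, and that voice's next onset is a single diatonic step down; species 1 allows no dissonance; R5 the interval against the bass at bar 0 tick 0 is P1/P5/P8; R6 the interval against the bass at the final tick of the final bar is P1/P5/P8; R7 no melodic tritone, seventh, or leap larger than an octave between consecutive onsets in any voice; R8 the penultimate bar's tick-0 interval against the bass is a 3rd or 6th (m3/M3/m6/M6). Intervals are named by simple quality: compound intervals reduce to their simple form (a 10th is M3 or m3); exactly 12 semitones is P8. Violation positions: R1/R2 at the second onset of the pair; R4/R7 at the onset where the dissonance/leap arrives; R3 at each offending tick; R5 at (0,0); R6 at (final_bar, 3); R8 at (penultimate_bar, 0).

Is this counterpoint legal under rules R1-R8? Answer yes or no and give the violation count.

No (35 violations)

bar 0: v0=G3 v1=G4 v2=B4 v3=D5 (P5)
bar 1: v0=F3 v1=A3 v2=F4 v3=E4 (M7)
bar 2: v0=E3 v1=C4 v2=E4 v3=G4 (m3)
bar 3: v0=D3 v1=G3 v2=D4 v3=A4 (P5)
bar 4: v0=E3 v1=F4 v2=B3 v3=G4 (m3)
bar 5: v0=G3 v1=D4 v2=G4 v3=F4 (m7)
bar 6: v0=F3 v1=D4 v2=F4 v3=A4 (M3)
bar 7: v0=G3 v1=G4 v2=B4 v3=D5 (P5)
  R5 @ bar0.0: opens on M3
  R1 @ bar1.0: G4/D5 P5 -> A3/E4 P5 similar
  R2 @ bar1.0: G3/B4 M3 -> F3/F4 P8 similar
  R3 @ bar1.0: F4 above E4
  R4 @ bar1.0: F3/E4 M7 untreated
  R7 @ bar1.0: G4->A3 leap 10st
  R7 @ bar1.0: B4->F4 leap 6st
  R7 @ bar1.0: D5->E4 leap 10st
  R3 @ bar1.1: F4 above E4
  R3 @ bar1.2: F4 above E4
  R3 @ bar1.3: F4 above E4
  R1 @ bar2.0: F3/F4 P8 -> E3/E4 P8 similar
  R1 @ bar2.0: A3/E4 P5 -> C4/G4 P5 similar
  R1 @ bar3.0: E3/E4 P8 -> D3/D4 P8 similar
  R2 @ bar3.0: C4/E4 M3 -> G3/D4 P5 similar
  R4 @ bar3.0: D3/G3 P4 untreated
  R3 @ bar4.0: F4 above B3
  R4 @ bar4.0: E3/F4 m2 untreated
  R7 @ bar4.0: G3->F4 leap 10st
  R3 @ bar4.1: F4 above B3
  R3 @ bar4.2: F4 above B3
  R3 @ bar4.3: F4 above B3
  R2 @ bar5.0: E3/B3 P5 -> G3/G4 P8 similar
  R3 @ bar5.0: G4 above F4
  R4 @ bar5.0: G3/F4 m7 untreated
  R3 @ bar5.1: G4 above F4
  R3 @ bar5.2: G4 above F4
  R3 @ bar5.3: G4 above F4
  R1 @ bar6.0: G3/G4 P8 -> F3/F4 P8 similar
  R8 @ bar6.0: penult P8 not 3rd/6th
  R1 @ bar7.0: D4/A4 P5 -> G4/D5 P5 similar
  R2 @ bar7.0: F3/D4 M6 -> G3/G4 P8 similar
  R2 @ bar7.0: F3/A4 M3 -> G3/D5 P5 similar
  R7 @ bar7.0: F4->B4 leap 6st
  R6 @ bar7.3: closes on M3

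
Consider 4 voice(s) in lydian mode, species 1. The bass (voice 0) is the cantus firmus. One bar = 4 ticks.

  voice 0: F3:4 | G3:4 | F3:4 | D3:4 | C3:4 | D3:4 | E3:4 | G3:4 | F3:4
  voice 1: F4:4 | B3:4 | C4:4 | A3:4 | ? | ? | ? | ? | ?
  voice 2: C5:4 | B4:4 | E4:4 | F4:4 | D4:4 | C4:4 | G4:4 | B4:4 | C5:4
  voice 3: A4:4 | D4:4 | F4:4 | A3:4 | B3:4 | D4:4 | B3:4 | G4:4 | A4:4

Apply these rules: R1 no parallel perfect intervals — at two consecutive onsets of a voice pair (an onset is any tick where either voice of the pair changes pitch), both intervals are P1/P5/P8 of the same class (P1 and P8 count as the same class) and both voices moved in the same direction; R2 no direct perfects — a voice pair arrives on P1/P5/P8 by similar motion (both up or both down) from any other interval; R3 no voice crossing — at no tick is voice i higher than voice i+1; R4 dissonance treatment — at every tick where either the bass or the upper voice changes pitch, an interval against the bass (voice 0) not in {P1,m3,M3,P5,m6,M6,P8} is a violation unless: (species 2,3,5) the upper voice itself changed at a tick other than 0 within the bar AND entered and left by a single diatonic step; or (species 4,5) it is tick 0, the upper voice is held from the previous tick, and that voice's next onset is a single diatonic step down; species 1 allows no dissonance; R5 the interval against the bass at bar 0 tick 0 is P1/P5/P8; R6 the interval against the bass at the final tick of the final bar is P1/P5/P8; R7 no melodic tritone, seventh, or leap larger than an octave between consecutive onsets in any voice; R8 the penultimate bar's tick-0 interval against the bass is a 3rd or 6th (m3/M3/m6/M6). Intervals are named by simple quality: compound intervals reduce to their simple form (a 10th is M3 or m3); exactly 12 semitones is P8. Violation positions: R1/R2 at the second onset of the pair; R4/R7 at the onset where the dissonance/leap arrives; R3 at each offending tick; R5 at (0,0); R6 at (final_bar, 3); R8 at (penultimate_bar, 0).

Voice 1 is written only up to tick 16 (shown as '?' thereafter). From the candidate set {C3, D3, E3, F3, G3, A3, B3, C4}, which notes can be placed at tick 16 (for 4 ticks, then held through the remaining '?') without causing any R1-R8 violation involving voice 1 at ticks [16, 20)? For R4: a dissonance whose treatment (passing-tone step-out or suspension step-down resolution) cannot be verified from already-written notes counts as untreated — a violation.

{A3, C4, E3}

C3: violates R2
D3: violates R2,R4
E3: legal
F3: violates R4
G3: violates R1,R2
A3: legal
B3: violates R1,R4
C4: legal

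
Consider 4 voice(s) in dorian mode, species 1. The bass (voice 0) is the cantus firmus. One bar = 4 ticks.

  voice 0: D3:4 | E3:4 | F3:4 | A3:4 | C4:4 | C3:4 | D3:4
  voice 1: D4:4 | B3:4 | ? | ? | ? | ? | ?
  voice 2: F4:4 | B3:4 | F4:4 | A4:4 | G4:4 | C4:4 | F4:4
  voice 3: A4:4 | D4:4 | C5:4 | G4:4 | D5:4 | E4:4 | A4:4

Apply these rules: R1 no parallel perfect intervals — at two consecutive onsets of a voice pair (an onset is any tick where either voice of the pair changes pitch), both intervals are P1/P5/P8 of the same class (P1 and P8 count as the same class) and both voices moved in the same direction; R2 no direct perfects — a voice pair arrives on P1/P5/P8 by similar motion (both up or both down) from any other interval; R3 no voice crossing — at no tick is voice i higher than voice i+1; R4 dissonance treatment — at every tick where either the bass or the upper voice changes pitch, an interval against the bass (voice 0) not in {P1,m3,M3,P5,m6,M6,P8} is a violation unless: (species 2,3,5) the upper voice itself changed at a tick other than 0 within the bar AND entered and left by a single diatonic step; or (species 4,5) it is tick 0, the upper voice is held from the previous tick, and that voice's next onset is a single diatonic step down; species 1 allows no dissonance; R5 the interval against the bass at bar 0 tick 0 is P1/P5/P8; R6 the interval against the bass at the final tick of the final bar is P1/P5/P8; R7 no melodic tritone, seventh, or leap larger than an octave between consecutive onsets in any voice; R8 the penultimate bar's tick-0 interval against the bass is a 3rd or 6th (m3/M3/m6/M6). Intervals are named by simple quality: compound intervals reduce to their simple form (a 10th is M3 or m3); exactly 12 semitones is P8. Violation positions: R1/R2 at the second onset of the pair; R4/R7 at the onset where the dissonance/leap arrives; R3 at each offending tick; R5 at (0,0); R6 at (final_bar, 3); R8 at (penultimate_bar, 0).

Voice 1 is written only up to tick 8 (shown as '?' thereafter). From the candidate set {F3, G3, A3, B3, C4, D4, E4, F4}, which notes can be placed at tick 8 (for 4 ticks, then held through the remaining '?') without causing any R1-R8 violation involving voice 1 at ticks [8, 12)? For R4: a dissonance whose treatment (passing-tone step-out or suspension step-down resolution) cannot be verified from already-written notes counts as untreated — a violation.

F3: violates R7
G3: violates R4
A3: legal
B3: violates R4
C4: violates R1,R2
D4: legal
E4: violates R4
F4: violates R1,R2,R7

{A3, D4}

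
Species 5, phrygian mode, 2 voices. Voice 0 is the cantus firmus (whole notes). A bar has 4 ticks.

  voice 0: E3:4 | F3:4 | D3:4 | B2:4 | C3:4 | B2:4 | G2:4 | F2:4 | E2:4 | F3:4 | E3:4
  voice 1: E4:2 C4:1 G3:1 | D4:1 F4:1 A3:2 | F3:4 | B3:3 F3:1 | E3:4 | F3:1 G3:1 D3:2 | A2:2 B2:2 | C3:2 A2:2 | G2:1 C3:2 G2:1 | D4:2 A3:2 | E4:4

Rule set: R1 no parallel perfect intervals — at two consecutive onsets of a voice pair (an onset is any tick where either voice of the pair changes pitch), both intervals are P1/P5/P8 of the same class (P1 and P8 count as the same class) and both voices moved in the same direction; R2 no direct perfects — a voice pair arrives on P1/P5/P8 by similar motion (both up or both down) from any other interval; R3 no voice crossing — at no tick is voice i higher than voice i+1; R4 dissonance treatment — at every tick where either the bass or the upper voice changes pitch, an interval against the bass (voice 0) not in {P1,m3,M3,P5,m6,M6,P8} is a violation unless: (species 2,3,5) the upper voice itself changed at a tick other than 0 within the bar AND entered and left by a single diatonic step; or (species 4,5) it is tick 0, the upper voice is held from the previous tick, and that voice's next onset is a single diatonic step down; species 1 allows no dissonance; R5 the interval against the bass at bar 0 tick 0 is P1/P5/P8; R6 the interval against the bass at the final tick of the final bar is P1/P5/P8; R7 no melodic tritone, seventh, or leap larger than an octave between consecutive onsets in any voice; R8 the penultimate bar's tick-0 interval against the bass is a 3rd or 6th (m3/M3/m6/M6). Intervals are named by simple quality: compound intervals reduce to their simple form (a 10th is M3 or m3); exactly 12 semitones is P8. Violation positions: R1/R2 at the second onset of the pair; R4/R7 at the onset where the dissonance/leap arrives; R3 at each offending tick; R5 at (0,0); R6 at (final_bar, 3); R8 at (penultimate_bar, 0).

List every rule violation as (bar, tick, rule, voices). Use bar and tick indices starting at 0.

(3, 0, R7, (1,))
(3, 3, R4, (0, 1))
(3, 3, R7, (1,))
(5, 0, R4, (0, 1))
(6, 0, R4, (0, 1))
(9, 0, R7, (0,))
(9, 0, R7, (1,))

bar 0: v0=E3 v1=E4 downbeat P8
bar 1: v0=F3 v1=D4 downbeat M6
bar 2: v0=D3 v1=F3 downbeat m3
bar 3: v0=B2 v1=B3 downbeat P8
bar 4: v0=C3 v1=E3 downbeat M3
bar 5: v0=B2 v1=F3 downbeat TT
bar 6: v0=G2 v1=A2 downbeat M2
bar 7: v0=F2 v1=C3 downbeat P5
bar 8: v0=E2 v1=G2 downbeat m3
bar 9: v0=F3 v1=D4 downbeat M6
bar 10: v0=E3 v1=E4 downbeat P8
  -> R7 @ bar 3 tick 0 v(1,): F3->B3 leap 6st
  -> R4 @ bar 3 tick 3 v(0, 1): B2/F3 TT untreated
  -> R7 @ bar 3 tick 3 v(1,): B3->F3 leap 6st
  -> R4 @ bar 5 tick 0 v(0, 1): B2/F3 TT untreated
  -> R4 @ bar 6 tick 0 v(0, 1): G2/A2 M2 untreated
  -> R7 @ bar 9 tick 0 v(0,): E2->F3 leap 13st
  -> R7 @ bar 9 tick 0 v(1,): G2->D4 leap 19st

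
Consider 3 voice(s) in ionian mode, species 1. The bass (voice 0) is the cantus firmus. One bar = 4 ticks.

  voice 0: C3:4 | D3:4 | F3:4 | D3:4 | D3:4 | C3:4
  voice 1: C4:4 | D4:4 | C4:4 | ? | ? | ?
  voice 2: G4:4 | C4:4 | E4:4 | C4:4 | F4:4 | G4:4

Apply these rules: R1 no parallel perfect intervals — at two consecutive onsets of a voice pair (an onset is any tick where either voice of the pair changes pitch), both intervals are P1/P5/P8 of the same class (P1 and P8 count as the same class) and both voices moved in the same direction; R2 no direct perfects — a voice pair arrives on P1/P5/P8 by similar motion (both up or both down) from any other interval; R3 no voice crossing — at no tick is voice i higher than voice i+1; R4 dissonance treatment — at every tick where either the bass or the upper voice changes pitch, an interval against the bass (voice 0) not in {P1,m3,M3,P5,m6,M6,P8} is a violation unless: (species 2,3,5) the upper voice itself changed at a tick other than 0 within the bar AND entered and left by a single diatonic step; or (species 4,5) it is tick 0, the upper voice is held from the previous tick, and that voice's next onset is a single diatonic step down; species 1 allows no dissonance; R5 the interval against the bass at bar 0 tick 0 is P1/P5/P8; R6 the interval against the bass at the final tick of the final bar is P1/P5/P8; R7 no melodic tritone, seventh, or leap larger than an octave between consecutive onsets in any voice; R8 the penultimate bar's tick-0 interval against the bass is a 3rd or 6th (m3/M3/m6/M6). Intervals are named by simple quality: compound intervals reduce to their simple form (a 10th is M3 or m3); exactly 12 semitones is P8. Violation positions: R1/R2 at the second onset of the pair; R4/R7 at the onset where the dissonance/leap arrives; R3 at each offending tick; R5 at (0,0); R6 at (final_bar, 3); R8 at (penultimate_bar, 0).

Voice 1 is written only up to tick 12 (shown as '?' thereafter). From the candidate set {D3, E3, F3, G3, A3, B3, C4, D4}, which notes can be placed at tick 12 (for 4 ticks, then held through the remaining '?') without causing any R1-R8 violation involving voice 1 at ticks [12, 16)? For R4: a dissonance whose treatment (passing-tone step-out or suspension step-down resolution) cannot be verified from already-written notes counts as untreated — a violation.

{B3}

D3: violates R2,R7
E3: violates R4
F3: violates R2
G3: violates R4
A3: violates R1
B3: legal
C4: violates R4
D4: violates R3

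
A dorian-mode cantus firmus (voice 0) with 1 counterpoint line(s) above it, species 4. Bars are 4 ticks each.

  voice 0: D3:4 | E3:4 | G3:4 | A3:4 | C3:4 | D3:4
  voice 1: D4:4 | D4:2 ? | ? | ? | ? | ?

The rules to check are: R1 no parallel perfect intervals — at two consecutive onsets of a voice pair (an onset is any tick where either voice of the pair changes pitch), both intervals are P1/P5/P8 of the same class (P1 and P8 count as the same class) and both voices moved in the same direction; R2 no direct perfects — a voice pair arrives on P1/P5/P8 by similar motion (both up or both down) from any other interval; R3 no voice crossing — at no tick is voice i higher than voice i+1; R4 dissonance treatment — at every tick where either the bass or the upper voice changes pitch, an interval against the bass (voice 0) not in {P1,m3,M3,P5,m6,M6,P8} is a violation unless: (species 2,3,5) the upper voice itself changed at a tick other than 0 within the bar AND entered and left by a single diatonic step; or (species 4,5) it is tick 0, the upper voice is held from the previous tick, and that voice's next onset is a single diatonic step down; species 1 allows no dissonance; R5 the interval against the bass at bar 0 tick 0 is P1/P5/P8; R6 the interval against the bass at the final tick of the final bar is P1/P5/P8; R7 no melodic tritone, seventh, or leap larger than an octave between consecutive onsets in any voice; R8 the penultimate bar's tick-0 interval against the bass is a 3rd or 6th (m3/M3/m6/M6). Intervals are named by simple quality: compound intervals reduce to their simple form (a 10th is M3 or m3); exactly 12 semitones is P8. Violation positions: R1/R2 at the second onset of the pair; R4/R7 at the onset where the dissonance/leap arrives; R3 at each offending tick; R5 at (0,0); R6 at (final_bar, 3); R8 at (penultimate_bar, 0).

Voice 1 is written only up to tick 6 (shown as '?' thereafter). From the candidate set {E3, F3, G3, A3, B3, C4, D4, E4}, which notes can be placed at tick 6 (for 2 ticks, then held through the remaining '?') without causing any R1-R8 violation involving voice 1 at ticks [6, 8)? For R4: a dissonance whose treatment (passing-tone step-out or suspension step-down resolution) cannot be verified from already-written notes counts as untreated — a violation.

{B3, C4, D4, E4, G3}

E3: violates R7
F3: violates R4
G3: legal
A3: violates R4
B3: legal
C4: legal
D4: legal
E4: legal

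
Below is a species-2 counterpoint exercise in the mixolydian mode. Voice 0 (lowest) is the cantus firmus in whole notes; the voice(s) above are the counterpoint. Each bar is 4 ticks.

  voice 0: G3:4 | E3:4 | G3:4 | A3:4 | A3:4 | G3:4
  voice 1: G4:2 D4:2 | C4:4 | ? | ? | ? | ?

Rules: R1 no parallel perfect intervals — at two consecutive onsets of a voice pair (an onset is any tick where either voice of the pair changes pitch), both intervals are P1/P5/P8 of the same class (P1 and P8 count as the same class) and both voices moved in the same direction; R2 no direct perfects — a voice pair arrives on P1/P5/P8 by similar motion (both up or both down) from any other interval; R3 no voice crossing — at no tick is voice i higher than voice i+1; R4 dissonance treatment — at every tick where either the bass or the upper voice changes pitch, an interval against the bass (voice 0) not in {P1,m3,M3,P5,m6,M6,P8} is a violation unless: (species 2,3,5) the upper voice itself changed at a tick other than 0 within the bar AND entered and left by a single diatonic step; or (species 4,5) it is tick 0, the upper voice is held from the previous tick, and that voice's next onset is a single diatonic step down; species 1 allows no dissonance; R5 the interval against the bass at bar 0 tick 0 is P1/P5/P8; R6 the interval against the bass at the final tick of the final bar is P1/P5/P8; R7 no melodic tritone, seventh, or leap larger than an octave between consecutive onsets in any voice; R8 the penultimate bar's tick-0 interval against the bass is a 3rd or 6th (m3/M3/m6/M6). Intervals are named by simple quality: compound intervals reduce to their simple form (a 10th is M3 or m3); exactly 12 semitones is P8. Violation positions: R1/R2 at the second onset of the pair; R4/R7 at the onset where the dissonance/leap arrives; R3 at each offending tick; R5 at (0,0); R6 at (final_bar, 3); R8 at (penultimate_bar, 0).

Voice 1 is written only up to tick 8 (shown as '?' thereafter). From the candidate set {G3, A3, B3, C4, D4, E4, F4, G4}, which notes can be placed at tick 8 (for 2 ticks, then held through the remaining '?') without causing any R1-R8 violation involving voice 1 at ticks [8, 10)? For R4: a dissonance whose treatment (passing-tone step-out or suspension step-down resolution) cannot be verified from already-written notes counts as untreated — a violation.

{B3, E4, G3}

G3: legal
A3: violates R4
B3: legal
C4: violates R4
D4: violates R2
E4: legal
F4: violates R4
G4: violates R2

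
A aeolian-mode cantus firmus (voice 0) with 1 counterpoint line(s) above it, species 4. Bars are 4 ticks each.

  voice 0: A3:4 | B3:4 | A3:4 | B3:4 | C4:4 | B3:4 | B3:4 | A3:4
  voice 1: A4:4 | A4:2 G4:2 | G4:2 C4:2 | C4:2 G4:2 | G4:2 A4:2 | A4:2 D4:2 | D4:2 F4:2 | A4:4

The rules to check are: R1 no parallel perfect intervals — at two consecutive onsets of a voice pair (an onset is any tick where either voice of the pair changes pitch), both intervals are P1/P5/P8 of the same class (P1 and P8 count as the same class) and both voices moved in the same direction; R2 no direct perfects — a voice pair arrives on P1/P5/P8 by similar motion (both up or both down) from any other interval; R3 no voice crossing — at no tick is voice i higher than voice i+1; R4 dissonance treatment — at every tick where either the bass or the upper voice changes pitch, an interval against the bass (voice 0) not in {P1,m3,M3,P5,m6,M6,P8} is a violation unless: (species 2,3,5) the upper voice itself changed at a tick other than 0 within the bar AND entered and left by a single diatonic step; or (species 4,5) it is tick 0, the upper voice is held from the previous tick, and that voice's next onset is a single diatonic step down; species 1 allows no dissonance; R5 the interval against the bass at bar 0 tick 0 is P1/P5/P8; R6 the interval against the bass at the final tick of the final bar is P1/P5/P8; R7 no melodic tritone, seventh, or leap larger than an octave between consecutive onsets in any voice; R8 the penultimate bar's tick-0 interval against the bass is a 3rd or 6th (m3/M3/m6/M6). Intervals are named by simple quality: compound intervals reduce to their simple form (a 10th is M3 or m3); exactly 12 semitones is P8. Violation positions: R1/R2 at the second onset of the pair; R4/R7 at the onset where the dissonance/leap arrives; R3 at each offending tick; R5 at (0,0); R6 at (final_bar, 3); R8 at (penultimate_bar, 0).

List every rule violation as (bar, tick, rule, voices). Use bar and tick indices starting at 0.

(2, 0, R4, (0, 1))
(3, 0, R4, (0, 1))
(5, 0, R4, (0, 1))
(6, 2, R4, (0, 1))

bar 0: v0=A3 v1=A4 downbeat P8
bar 1: v0=B3 v1=A4 downbeat m7
bar 2: v0=A3 v1=G4 downbeat m7
bar 3: v0=B3 v1=C4 downbeat m2
bar 4: v0=C4 v1=G4 downbeat P5
bar 5: v0=B3 v1=A4 downbeat m7
bar 6: v0=B3 v1=D4 downbeat m3
bar 7: v0=A3 v1=A4 downbeat P8
  -> R4 @ bar 2 tick 0 v(0, 1): A3/G4 m7 untreated
  -> R4 @ bar 3 tick 0 v(0, 1): B3/C4 m2 untreated
  -> R4 @ bar 5 tick 0 v(0, 1): B3/A4 m7 untreated
  -> R4 @ bar 6 tick 2 v(0, 1): B3/F4 TT untreated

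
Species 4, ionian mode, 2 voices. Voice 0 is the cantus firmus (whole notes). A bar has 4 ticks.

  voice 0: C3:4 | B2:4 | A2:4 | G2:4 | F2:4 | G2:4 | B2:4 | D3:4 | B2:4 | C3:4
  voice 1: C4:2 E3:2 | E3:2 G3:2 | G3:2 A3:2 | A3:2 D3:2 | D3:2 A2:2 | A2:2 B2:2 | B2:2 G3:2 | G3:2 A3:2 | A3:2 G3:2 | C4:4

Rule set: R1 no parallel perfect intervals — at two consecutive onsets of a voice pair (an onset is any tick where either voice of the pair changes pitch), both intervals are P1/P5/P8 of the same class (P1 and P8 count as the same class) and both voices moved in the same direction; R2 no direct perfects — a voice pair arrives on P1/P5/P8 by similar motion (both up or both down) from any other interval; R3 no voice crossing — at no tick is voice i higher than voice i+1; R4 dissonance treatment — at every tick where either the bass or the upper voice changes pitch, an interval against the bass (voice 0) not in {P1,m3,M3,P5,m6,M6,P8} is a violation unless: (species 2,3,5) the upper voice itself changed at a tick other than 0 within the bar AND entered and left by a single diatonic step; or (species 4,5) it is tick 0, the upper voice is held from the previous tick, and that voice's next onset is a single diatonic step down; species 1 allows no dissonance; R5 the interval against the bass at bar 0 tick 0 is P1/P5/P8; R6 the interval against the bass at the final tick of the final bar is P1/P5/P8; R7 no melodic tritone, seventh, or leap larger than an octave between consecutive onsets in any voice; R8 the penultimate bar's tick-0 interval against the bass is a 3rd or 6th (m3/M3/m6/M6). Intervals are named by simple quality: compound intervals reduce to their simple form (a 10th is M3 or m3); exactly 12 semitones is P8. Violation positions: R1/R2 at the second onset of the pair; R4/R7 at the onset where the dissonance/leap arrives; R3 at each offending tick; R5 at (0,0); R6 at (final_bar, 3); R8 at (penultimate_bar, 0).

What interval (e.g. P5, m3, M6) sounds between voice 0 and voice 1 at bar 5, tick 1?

M2

voice 0=G2 voice 1=A2 -> M2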